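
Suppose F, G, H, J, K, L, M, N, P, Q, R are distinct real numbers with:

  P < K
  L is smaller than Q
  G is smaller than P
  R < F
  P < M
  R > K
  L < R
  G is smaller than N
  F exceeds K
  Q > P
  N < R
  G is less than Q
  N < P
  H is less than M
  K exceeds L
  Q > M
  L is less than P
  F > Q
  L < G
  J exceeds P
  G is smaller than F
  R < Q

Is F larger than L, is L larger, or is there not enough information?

F

Following the relations from L: L < G < P < K < R < Q < F.
So F is larger.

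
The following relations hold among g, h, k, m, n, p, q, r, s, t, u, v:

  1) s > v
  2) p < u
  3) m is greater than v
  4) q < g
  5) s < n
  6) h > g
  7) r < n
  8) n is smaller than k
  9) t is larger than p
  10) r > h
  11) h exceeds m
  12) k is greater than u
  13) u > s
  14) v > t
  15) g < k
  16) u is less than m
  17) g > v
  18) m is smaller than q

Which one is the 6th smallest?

Chaining the given pairs: p < t < v < s < u < m < q < g < h < r < n < k.
Counting 6 from the smallest end gives m.

m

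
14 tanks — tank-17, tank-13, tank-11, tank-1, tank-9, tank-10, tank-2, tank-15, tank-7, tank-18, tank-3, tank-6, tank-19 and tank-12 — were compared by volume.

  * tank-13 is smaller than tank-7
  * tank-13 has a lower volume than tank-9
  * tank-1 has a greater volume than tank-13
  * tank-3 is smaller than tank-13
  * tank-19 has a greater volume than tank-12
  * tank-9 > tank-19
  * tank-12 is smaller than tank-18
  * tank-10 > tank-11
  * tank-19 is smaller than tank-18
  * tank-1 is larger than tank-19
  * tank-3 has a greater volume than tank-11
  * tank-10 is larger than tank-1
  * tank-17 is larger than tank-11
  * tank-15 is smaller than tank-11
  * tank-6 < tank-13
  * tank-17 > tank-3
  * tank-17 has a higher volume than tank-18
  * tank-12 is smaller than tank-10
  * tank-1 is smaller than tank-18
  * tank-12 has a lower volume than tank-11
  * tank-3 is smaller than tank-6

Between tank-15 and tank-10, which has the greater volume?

tank-15 < tank-11 and tank-11 < tank-3 give tank-15 < tank-3.
Then tank-3 < tank-6 extends the chain to tank-6.
Then tank-6 < tank-13 extends the chain to tank-13.
With tank-13 < tank-1: tank-15 < tank-11 < tank-3 < tank-6 < tank-13 < tank-1.
Then tank-1 < tank-10 extends the chain to tank-10.
So tank-15 < tank-10; tank-10 is the larger of the two.

tank-10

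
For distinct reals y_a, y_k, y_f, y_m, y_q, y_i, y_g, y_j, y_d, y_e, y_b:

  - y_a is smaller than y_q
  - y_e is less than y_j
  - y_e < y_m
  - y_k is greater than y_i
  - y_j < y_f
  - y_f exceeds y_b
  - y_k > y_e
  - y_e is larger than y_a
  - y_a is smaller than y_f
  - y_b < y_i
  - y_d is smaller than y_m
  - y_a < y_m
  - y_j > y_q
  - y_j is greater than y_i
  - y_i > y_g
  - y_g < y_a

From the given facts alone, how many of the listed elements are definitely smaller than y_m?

Directly below y_m: y_d, y_a, y_e.
One step further: y_g (4 so far).
No other element is forced below y_m by the given relations, so the count is 4.

4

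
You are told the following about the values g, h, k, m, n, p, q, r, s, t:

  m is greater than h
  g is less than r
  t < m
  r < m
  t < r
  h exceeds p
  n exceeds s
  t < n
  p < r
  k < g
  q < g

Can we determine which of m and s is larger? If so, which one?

Following every chain through s: above s we get n.
m is not reached, and no chain runs the other way from m to s.
So the given relations leave the order of s and m undetermined.

undetermined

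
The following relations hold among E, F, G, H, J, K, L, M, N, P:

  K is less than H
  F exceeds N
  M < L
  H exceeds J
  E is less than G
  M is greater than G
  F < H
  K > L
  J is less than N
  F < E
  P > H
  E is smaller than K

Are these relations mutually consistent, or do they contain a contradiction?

consistent

The single ordering J < N < F < E < G < M < L < K < H < P satisfies every listed relation, so no contradiction arises.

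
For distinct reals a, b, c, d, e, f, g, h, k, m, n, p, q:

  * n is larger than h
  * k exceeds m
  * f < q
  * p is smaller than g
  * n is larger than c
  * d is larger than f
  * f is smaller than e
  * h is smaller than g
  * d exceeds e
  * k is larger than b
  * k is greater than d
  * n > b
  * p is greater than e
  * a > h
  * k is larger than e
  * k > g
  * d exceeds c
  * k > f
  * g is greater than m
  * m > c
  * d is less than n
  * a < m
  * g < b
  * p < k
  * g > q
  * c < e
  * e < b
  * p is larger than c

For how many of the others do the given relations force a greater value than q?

4

Directly above q: g.
One step further: b, k (3 so far).
One step further: n (4 so far).
No other element is forced above q by the given relations, so the count is 4.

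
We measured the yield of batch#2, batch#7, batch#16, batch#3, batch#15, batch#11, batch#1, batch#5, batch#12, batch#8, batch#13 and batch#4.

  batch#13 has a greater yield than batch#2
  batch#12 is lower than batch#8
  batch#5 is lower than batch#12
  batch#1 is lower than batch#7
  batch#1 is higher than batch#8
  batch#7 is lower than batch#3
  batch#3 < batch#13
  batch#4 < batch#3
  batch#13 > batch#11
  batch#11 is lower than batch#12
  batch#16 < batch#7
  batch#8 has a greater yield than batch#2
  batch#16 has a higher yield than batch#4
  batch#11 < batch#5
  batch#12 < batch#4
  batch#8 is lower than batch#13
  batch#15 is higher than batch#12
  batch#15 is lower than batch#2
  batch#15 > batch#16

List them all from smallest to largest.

batch#11 < batch#5 < batch#12 < batch#4 < batch#16 < batch#15 < batch#2 < batch#8 < batch#1 < batch#7 < batch#3 < batch#13

Each adjacent pair is fixed by a given relation: batch#11 < batch#5; batch#5 < batch#12; batch#12 < batch#4; batch#4 < batch#16; batch#16 < batch#15; batch#15 < batch#2; batch#2 < batch#8; batch#8 < batch#1; batch#1 < batch#7; batch#7 < batch#3; batch#3 < batch#13. Chaining them end to end gives the full order.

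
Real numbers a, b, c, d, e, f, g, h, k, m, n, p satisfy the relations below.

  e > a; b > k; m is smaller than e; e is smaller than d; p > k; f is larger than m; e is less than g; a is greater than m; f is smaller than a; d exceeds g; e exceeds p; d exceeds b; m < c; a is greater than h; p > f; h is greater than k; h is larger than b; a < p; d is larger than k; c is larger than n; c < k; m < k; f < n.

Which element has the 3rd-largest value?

e

Piecing the relations together gives one ordering: m < f < n < c < k < b < h < a < p < e < g < d.
The 3rd largest is e.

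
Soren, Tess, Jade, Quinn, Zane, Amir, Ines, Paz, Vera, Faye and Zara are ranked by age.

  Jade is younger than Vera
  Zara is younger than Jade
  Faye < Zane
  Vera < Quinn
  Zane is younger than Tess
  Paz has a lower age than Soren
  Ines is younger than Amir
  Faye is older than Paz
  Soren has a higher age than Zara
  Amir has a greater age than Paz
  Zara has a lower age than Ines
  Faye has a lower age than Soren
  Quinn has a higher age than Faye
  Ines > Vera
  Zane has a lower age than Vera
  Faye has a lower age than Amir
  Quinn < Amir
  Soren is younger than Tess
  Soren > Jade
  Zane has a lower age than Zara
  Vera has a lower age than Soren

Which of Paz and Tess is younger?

Paz

Chaining the given relations: Paz < Faye < Zane < Zara < Jade < Vera < Soren < Tess.
So Paz < Tess; Paz is the younger of the two.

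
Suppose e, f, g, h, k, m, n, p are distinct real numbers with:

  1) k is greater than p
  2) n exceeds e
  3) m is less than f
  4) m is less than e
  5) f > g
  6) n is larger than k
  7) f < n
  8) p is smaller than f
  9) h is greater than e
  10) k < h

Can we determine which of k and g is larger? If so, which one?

undetermined

Following every chain through g: above g we get f, n.
k is not reached, and no chain runs the other way from k to g.
So the given relations leave the order of g and k undetermined.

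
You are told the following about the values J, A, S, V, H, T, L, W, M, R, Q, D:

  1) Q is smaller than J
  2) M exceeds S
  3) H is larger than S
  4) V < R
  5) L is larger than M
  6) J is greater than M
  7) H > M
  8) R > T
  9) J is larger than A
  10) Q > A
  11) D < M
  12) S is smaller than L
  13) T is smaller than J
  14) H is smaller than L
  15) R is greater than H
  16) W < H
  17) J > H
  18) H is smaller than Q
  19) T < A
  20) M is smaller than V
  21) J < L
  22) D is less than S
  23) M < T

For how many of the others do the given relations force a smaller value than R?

From R the given relations immediately reach T, H, V.
From those, S, W, M — 6 in total.
From those, D — 7 in total.
No other element is forced below R by the given relations, so the count is 7.

7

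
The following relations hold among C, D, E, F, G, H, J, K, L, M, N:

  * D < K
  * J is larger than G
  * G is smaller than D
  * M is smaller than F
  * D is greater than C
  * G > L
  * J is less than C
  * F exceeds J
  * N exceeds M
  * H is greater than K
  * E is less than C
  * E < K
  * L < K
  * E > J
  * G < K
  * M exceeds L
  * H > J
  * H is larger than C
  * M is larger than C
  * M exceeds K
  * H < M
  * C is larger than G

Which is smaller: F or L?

L < G and G < J give L < J.
Then J < E extends the chain to E.
Then E < C extends the chain to C.
Then C < D extends the chain to D.
With D < K: L < G < J < E < C < D < K.
With K < H: L < G < J < E < C < D < K < H.
Then H < M extends the chain to M.
With M < F: L < G < J < E < C < D < K < H < M < F.
So L < F; L is the smaller of the two.

L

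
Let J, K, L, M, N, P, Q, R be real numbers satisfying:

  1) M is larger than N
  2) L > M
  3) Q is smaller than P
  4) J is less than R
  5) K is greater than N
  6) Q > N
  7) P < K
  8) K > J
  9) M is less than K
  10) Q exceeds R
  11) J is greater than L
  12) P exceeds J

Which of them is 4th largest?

The consecutive relations fix a unique order: N < M < L < J < R < Q < P < K.
The 4th largest is R.

R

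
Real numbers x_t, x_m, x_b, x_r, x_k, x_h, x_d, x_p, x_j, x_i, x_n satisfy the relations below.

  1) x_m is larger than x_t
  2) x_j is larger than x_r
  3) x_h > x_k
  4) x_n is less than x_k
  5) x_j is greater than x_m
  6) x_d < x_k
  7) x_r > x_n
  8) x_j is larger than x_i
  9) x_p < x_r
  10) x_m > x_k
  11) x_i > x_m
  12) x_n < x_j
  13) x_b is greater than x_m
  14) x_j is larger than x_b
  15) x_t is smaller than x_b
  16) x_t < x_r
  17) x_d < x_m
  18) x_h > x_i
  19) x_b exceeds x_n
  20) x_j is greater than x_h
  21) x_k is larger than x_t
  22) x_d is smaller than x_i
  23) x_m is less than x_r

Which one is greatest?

Chaining downward from x_j: directly below it, x_n, x_m, x_r, x_b, x_i, x_h; then x_t, x_d, x_k, x_p.
That covers every other element, and nothing is given above x_j, so x_j is the greatest.

x_j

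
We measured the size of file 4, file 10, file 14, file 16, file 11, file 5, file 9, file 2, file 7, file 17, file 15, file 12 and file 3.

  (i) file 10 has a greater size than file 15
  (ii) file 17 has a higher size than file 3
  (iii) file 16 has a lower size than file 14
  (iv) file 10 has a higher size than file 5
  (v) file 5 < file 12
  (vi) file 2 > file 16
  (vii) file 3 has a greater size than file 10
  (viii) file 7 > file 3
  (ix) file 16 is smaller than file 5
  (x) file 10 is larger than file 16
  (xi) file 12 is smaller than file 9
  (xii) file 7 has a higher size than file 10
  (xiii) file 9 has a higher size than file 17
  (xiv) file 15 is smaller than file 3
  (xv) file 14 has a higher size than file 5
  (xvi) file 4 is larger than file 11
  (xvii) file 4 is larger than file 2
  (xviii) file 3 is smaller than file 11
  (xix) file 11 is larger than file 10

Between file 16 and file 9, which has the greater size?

file 9

Link the given pairs in sequence: file 16 < file 5; file 5 < file 10; file 10 < file 3; file 3 < file 17; file 17 < file 9.
Chaining these gives file 16 < file 5 < file 10 < file 3 < file 17 < file 9.
So file 16 < file 9; file 9 is the larger of the two.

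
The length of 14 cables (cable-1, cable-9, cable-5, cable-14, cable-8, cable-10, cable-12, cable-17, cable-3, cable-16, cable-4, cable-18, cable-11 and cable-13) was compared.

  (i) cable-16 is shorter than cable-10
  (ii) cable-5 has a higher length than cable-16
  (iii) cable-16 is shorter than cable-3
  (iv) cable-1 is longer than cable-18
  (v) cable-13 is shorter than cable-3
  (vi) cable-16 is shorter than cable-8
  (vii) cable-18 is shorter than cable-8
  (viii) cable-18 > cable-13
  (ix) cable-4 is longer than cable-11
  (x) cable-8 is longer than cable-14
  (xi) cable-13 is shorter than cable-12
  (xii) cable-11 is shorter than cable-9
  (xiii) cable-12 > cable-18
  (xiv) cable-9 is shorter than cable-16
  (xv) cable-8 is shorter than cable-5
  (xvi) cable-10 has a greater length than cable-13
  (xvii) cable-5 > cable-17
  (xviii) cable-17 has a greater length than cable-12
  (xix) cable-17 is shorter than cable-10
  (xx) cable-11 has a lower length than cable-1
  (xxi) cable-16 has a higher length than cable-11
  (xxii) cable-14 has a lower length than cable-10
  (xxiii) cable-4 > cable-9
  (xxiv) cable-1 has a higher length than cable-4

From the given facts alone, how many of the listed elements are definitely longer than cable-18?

6

From cable-18 the given relations immediately reach cable-1, cable-12, cable-8.
From those, cable-17, cable-5 — 5 in total.
From those, cable-10 — 6 in total.
Nothing else is reachable above cable-18; 6 in all.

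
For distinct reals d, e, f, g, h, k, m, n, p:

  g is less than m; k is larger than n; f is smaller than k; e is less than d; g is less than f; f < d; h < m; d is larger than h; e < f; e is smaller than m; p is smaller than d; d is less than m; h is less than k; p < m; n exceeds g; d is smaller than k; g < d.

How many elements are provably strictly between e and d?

1

The relations place e below d. An element lies strictly between them when it is forced above e and also forced below d.
Above e: {f, k, m}. Below d: {g, h, f, p}.
Intersection: {f} — 1.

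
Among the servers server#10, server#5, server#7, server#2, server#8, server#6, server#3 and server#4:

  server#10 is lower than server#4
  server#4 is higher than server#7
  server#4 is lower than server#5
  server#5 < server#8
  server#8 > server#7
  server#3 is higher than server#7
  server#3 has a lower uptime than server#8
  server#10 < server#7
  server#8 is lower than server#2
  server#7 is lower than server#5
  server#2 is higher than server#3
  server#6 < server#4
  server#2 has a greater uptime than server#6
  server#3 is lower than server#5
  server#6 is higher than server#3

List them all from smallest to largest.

Each adjacent pair is fixed by a given relation: server#10 < server#7; server#7 < server#3; server#3 < server#6; server#6 < server#4; server#4 < server#5; server#5 < server#8; server#8 < server#2. Chaining them end to end gives the full order.

server#10 < server#7 < server#3 < server#6 < server#4 < server#5 < server#8 < server#2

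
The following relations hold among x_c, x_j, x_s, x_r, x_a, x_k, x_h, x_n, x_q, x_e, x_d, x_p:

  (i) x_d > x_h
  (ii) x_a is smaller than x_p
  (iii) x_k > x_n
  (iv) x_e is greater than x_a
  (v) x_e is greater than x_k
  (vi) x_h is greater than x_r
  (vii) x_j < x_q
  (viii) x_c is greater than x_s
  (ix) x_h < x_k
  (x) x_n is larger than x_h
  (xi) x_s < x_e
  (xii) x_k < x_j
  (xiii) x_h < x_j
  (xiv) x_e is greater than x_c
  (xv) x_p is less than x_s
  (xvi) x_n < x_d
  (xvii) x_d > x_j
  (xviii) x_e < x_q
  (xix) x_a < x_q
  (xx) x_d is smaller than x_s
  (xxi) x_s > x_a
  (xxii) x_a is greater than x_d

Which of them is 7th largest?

x_d

The consecutive relations fix a unique order: x_r < x_h < x_n < x_k < x_j < x_d < x_a < x_p < x_s < x_c < x_e < x_q.
The 7th largest is x_d.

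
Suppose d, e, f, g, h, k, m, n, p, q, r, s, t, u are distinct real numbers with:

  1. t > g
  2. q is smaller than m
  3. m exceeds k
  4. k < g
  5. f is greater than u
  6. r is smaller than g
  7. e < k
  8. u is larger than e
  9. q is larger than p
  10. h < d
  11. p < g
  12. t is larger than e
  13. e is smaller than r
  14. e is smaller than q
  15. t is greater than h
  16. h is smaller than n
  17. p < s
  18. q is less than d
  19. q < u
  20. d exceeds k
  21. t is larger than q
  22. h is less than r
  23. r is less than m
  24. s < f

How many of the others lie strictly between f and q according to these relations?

1

Chaining upward from q reaches: d, u, t, m.
Chaining downward from f reaches: e, p, u, s.
Strictly between q and f are those in both lists: u — 1 element.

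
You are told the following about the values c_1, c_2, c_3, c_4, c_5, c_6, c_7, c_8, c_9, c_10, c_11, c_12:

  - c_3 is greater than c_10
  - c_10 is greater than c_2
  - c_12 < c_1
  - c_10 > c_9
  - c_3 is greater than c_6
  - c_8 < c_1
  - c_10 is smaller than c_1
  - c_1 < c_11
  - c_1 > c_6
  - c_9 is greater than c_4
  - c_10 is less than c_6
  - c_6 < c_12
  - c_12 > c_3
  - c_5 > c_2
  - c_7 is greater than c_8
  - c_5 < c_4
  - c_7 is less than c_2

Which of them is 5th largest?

c_6

Chaining the given pairs: c_8 < c_7 < c_2 < c_5 < c_4 < c_9 < c_10 < c_6 < c_3 < c_12 < c_1 < c_11.
The 5th largest is c_6.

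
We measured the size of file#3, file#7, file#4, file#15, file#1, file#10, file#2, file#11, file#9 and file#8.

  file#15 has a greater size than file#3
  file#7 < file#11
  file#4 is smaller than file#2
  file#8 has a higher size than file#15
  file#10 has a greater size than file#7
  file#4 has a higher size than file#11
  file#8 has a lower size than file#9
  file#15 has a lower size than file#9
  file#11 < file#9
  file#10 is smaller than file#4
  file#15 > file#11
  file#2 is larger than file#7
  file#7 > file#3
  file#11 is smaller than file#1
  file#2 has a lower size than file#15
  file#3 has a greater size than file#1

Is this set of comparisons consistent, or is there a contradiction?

inconsistent

Chaining the given relations yields file#11 < file#1 < file#3 < file#7, so file#11 < file#7. But one relation states file#7 < file#11. These cannot both hold.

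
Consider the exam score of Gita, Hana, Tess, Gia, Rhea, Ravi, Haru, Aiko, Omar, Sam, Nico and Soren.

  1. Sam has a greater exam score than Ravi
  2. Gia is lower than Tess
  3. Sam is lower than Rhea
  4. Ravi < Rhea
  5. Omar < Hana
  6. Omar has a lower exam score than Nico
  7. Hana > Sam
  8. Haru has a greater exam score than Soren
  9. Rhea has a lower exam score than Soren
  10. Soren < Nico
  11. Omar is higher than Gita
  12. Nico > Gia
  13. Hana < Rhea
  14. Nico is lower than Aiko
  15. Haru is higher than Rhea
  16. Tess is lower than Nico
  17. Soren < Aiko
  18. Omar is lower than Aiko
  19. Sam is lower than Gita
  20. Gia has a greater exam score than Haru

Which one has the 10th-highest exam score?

The consecutive relations fix a unique order: Ravi < Sam < Gita < Omar < Hana < Rhea < Soren < Haru < Gia < Tess < Nico < Aiko.
Counting 10 from the largest end gives Gita.

Gita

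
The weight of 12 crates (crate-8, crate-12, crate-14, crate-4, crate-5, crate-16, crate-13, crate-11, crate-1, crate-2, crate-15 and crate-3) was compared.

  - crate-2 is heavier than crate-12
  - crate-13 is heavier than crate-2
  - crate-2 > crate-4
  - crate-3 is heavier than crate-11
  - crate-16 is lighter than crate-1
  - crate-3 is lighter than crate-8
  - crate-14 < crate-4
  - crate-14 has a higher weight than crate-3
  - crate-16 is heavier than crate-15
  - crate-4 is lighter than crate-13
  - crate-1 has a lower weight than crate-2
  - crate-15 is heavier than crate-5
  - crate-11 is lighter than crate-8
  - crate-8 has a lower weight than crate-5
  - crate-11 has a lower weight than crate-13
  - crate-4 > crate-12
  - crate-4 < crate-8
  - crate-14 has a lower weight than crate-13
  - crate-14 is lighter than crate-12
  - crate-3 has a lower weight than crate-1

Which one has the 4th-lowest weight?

Chaining the given pairs: crate-11 < crate-3 < crate-14 < crate-12 < crate-4 < crate-8 < crate-5 < crate-15 < crate-16 < crate-1 < crate-2 < crate-13.
Counting 4 from the smallest end gives crate-12.

crate-12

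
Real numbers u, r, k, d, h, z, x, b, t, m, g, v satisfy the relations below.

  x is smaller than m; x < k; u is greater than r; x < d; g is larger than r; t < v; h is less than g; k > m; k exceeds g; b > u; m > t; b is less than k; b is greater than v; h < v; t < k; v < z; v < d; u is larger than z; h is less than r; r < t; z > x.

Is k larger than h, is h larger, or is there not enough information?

The relevant relations are h < r; r < t; t < v; v < z; z < u; u < b; b < k.
Chaining these gives h < r < t < v < z < u < b < k.
So k is larger.

k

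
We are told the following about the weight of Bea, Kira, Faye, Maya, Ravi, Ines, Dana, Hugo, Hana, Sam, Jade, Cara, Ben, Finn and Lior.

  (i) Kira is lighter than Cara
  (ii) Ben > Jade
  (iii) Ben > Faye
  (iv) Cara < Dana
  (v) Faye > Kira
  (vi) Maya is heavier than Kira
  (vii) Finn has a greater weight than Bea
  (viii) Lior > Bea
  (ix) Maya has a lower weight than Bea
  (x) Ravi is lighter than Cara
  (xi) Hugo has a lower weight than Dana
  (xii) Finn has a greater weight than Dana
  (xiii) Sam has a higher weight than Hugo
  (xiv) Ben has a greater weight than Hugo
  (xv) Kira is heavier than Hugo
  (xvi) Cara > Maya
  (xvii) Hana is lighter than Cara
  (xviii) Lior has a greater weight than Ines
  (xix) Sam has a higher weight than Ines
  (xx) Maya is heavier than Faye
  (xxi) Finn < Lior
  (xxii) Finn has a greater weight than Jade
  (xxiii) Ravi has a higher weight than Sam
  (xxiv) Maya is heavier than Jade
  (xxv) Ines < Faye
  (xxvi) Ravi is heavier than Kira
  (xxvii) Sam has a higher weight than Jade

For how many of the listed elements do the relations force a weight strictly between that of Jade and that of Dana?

The relations place Jade below Dana. An element lies strictly between them when it is forced above Jade and also forced below Dana.
Above Jade: {Sam, Ben, Maya, Ravi, Cara, Bea, Finn, Lior}. Below Dana: {Ines, Hugo, Kira, Faye, Hana, Sam, Maya, Ravi, Cara}.
Intersection: {Sam, Maya, Ravi, Cara} — 4.

4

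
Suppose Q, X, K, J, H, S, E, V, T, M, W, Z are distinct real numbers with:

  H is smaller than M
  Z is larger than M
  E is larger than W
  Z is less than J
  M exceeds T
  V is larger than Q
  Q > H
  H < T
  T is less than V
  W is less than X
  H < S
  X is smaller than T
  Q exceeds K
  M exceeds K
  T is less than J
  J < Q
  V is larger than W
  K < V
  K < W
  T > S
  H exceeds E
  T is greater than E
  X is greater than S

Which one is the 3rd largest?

J

Chaining the given pairs: K < W < E < H < S < X < T < M < Z < J < Q < V.
The 3rd largest is J.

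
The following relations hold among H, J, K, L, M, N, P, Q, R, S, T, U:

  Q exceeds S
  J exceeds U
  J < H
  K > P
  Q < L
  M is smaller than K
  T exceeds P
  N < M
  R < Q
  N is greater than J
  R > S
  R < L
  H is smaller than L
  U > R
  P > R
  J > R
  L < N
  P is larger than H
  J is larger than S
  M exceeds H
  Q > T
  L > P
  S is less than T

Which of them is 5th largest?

Chaining the given pairs: S < R < U < J < H < P < T < Q < L < N < M < K.
The 5th largest is Q.

Q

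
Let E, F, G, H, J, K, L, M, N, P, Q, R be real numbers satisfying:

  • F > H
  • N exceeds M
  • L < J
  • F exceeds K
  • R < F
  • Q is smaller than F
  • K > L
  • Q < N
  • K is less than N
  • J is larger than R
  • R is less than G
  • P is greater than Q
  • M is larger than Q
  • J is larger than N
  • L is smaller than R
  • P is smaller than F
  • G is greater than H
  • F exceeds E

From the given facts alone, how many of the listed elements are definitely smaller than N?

From N the given relations immediately reach K, Q, M.
From those, L — 4 in total.
No other element is forced below N by the given relations, so the count is 4.

4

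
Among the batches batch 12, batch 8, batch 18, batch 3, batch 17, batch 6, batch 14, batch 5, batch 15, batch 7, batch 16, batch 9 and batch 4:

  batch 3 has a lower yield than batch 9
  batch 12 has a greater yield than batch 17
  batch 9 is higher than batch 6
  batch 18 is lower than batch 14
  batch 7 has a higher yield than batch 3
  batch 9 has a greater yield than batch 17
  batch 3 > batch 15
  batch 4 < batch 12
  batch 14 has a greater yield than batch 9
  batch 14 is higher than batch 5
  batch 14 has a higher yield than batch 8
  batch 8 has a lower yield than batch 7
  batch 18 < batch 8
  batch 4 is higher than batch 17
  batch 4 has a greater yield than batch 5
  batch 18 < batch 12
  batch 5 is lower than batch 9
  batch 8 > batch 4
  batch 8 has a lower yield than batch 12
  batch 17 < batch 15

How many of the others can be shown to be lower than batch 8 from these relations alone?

From batch 8 the given relations immediately reach batch 18, batch 4.
From those, batch 17, batch 5 — 4 in total.
Nothing else is reachable below batch 8; 4 in all.

4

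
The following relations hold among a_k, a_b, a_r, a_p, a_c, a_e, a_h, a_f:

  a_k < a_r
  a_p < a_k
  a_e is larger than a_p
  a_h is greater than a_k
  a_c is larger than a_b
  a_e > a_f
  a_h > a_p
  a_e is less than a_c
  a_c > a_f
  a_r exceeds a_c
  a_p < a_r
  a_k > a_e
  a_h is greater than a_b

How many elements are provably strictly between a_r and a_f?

3

The relations place a_f below a_r. An element lies strictly between them when it is forced above a_f and also forced below a_r.
Above a_f: {a_e, a_k, a_h, a_c}. Below a_r: {a_b, a_p, a_e, a_k, a_c}.
Intersection: {a_e, a_k, a_c} — 3.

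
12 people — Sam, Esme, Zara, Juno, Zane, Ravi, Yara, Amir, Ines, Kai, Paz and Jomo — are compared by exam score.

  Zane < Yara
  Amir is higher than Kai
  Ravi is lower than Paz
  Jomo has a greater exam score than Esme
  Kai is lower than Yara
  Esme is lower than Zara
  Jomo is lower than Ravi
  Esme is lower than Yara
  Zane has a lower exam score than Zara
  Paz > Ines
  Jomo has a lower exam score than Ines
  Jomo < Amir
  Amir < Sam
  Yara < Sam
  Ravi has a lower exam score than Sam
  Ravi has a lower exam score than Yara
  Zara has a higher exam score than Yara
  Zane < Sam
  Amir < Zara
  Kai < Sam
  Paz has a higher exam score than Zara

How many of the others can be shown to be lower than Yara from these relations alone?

5

The elements the relations force below Yara are Esme, Jomo, Ravi, Kai, Zane — no chain reaches any other.
That is 5.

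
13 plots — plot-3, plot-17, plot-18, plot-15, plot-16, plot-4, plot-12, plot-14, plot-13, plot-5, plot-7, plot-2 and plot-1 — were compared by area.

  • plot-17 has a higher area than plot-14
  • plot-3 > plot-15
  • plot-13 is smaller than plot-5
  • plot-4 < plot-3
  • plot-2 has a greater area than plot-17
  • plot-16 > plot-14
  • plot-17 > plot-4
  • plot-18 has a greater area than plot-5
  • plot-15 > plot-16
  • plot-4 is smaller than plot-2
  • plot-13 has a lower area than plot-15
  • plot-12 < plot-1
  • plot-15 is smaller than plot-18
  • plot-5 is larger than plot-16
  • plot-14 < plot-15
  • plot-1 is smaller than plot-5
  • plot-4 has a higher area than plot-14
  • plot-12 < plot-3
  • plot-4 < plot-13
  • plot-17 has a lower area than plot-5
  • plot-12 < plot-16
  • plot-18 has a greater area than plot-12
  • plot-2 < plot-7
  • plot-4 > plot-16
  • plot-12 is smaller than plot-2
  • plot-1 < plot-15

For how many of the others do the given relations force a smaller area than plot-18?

Directly below plot-18: plot-12, plot-15, plot-5.
One step further: plot-14, plot-1, plot-16, plot-13, plot-17 (8 so far).
One step further: plot-4 (9 so far).
Nothing else is reachable below plot-18; 9 in all.

9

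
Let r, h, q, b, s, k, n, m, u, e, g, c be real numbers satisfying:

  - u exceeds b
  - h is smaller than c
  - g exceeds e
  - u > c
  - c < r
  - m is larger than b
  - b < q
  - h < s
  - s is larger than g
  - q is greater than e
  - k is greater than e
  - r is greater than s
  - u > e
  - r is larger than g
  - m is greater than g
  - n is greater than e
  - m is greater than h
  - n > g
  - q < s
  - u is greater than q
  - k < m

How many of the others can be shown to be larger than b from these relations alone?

From b the given relations immediately reach q, m, u.
From those, s — 4 in total.
From those, r — 5 in total.
No other element is forced above b by the given relations, so the count is 5.

5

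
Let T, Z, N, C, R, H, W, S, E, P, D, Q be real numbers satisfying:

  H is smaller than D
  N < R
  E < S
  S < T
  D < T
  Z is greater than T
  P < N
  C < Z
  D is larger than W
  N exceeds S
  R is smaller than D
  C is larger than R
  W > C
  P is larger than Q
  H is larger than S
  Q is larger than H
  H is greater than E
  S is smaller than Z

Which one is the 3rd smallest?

Piecing the relations together gives one ordering: E < S < H < Q < P < N < R < C < W < D < T < Z.
Counting 3 from the smallest end gives H.

H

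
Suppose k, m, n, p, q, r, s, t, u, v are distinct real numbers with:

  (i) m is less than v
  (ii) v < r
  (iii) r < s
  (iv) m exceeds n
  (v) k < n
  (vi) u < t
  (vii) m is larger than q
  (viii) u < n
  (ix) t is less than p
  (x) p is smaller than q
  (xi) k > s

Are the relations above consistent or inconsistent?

Chaining the given relations yields m < v < r < s < k < n, so m < n. But one relation states n < m. These cannot both hold.

inconsistent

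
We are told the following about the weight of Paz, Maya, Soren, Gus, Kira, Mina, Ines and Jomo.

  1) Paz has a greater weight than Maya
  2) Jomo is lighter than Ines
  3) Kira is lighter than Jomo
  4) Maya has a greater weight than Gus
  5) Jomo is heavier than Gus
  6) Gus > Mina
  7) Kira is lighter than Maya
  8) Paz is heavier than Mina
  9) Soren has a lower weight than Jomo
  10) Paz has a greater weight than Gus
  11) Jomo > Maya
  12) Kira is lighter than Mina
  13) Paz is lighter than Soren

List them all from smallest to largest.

Each adjacent pair is fixed by a given relation: Kira < Mina; Mina < Gus; Gus < Maya; Maya < Paz; Paz < Soren; Soren < Jomo; Jomo < Ines. Chaining them end to end gives the full order.

Kira < Mina < Gus < Maya < Paz < Soren < Jomo < Ines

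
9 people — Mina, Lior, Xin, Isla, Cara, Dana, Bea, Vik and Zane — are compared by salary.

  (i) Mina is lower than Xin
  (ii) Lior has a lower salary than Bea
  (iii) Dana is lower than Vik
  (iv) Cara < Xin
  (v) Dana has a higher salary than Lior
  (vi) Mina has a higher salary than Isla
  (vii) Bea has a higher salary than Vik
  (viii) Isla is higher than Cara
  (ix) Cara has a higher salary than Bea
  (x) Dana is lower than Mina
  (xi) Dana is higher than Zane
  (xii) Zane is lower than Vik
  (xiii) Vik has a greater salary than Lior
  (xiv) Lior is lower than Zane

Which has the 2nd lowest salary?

Piecing the relations together gives one ordering: Lior < Zane < Dana < Vik < Bea < Cara < Isla < Mina < Xin.
The 2nd smallest is Zane.

Zane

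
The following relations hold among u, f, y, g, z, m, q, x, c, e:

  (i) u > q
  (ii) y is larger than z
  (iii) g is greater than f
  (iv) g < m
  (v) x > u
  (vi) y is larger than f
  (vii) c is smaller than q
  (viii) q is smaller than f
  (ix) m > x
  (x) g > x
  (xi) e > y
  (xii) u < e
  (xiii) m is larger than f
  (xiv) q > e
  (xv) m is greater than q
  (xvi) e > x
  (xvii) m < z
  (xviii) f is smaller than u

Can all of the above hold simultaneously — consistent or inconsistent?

Chaining the given relations yields q < f < u < x < g < m < z < y < e, so q < e. But one relation states e < q. These cannot both hold.

inconsistent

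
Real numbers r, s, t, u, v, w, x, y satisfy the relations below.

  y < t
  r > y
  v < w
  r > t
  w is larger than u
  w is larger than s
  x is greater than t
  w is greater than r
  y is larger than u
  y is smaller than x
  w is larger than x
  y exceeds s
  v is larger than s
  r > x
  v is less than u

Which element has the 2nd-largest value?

r

The consecutive relations fix a unique order: s < v < u < y < t < x < r < w.
Counting 2 from the largest end gives r.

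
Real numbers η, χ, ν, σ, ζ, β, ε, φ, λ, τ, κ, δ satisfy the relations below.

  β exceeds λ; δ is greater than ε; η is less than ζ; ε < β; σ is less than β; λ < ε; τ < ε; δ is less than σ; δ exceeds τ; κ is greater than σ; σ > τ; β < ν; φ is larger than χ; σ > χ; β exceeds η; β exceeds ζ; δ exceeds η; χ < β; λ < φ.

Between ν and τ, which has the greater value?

ν

τ < ε and ε < δ give τ < δ.
Then δ < σ extends the chain to σ.
Then σ < β extends the chain to β.
With β < ν: τ < ε < δ < σ < β < ν.
So τ < ν; ν is the larger of the two.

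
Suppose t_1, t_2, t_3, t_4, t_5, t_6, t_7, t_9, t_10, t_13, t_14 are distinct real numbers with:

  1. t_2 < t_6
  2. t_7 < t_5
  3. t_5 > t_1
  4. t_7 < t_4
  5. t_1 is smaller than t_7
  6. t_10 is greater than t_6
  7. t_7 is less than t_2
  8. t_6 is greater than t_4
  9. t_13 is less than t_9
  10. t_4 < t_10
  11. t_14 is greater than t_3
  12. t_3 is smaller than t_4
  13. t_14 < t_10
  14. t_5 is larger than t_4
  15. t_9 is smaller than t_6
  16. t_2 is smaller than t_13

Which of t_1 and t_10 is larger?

The relevant relations are t_1 < t_7; t_7 < t_2; t_2 < t_13; t_13 < t_9; t_9 < t_6; t_6 < t_10.
Chaining these gives t_1 < t_7 < t_2 < t_13 < t_9 < t_6 < t_10.
So t_1 < t_10; t_10 is the larger of the two.

t_10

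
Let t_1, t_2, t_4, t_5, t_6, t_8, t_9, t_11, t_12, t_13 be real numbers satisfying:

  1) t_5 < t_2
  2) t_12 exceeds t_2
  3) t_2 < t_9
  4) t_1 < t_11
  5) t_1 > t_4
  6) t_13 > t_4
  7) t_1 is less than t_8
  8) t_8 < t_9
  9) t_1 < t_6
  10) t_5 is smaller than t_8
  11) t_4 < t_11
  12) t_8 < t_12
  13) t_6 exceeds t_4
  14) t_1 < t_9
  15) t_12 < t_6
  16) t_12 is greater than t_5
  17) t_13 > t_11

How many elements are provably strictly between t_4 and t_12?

The relations place t_4 below t_12. An element lies strictly between them when it is forced above t_4 and also forced below t_12.
Above t_4: {t_1, t_8, t_9, t_6, t_11, t_13}. Below t_12: {t_5, t_1, t_2, t_8}.
Intersection: {t_1, t_8} — 2.

2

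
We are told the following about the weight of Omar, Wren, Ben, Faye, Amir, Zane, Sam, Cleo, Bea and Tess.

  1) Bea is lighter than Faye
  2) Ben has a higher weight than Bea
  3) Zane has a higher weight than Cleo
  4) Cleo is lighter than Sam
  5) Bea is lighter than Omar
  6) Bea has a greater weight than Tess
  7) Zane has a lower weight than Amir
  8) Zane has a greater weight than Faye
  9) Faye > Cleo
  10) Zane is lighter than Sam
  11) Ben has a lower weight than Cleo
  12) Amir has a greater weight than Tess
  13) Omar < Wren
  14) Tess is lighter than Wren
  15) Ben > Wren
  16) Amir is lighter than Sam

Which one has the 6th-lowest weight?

Cleo

Chaining the given pairs: Tess < Bea < Omar < Wren < Ben < Cleo < Faye < Zane < Amir < Sam.
Counting 6 from the smallest end gives Cleo.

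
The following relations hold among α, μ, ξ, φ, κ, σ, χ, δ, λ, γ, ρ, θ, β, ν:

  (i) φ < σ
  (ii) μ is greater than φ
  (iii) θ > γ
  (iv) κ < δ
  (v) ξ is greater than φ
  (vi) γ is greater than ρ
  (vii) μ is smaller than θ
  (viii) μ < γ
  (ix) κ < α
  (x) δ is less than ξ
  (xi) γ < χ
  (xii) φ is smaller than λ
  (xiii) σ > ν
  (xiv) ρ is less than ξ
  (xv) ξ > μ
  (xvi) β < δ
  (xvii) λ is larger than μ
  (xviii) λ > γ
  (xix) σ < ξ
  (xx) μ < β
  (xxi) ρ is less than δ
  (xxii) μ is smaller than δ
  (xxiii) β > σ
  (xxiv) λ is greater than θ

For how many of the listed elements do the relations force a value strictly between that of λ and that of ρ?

The relations place ρ below λ. An element lies strictly between them when it is forced above ρ and also forced below λ.
Above ρ: {γ, θ, δ, ξ, χ}. Below λ: {φ, μ, γ, θ}.
Intersection: {γ, θ} — 2.

2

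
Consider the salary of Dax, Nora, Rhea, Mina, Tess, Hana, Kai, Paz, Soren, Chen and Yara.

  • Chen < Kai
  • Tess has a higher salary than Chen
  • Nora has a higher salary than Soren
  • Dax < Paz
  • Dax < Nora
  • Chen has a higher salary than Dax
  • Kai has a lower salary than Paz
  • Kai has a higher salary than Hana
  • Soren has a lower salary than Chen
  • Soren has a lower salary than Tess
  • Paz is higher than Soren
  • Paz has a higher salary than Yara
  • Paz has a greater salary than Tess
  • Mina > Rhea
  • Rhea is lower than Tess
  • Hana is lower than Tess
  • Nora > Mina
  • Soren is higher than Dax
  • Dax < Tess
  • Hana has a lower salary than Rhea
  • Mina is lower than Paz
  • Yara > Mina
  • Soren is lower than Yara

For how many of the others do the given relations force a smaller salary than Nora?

The elements the relations force below Nora are Hana, Rhea, Dax, Soren, Mina — no chain reaches any other.
That is 5.

5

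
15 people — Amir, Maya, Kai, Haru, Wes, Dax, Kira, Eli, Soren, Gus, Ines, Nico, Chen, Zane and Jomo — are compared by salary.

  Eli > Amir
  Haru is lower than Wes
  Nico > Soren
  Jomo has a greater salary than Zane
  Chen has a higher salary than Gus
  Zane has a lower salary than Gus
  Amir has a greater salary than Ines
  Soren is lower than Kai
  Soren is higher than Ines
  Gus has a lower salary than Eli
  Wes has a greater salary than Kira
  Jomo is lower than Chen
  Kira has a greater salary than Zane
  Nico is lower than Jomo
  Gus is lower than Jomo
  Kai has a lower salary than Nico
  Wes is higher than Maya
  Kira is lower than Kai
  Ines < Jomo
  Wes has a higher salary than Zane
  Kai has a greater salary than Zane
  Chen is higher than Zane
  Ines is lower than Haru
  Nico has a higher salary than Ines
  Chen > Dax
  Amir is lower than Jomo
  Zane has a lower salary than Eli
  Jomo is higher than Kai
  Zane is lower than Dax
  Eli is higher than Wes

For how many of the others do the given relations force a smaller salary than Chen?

The elements the relations force below Chen are Ines, Zane, Gus, Kira, Amir, Soren, Kai, Nico, Dax, Jomo — no chain reaches any other.
That is 10.

10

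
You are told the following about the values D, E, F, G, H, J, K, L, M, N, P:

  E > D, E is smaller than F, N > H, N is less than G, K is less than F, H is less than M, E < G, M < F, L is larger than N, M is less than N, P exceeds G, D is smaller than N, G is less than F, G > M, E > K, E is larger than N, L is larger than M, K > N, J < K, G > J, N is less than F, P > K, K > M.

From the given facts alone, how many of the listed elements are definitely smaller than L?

From L the given relations immediately reach M, N.
From those, H, D — 4 in total.
No other element is forced below L by the given relations, so the count is 4.

4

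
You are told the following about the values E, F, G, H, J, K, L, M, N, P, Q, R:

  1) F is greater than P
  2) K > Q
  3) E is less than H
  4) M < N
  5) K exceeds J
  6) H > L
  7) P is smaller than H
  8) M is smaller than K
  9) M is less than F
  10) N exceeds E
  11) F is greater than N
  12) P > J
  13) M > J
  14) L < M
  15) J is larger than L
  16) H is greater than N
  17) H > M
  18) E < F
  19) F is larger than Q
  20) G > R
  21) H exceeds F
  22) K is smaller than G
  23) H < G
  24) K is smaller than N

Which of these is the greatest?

Chaining downward from G: directly below it, R, K, H; then L, Q, J, M, E, P, N, F.
That covers every other element, and nothing is given above G, so G is the greatest.

G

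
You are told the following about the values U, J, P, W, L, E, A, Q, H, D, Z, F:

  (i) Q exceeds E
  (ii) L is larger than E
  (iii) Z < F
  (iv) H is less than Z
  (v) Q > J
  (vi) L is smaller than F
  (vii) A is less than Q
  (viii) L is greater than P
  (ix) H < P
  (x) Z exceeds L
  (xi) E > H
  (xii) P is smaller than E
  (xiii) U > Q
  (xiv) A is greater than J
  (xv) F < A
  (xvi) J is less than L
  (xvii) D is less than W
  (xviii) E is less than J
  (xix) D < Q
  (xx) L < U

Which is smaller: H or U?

H

Chaining the given relations: H < P < E < J < L < Z < F < A < Q < U.
So H < U; H is the smaller of the two.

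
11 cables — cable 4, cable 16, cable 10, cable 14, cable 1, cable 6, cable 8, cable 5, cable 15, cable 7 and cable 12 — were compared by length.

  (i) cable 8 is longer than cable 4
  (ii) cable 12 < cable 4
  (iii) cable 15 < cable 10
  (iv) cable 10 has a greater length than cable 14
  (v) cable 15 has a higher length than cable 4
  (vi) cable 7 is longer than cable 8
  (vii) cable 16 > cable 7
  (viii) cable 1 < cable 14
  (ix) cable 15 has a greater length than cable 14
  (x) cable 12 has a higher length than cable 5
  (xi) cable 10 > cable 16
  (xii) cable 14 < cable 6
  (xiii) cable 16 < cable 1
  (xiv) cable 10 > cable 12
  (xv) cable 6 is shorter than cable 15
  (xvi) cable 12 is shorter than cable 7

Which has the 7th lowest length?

cable 1

The consecutive relations fix a unique order: cable 5 < cable 12 < cable 4 < cable 8 < cable 7 < cable 16 < cable 1 < cable 14 < cable 6 < cable 15 < cable 10.
Counting 7 from the smallest end gives cable 1.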